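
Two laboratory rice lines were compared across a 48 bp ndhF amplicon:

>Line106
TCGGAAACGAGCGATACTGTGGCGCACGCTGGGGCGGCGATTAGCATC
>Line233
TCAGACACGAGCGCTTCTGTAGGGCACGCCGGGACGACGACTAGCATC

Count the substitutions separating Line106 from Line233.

10

The sequences differ at positions 3 (G/A), 6 (A/C), 14 (A/C), 16 (A/T), 21 (G/A), 23 (C/G), 30 (T/C), 34 (G/A), 37 (G/A), 41 (T/C).
That gives 10 mismatches out of 48 aligned sites, so the Hamming distance is 10.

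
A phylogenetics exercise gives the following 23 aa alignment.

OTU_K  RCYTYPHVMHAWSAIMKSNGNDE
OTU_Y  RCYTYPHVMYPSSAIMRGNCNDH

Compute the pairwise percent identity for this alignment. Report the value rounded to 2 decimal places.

69.57%

Mismatches occur at site 10 (H↔Y), site 11 (A↔P), site 12 (W↔S), site 17 (K↔R), site 18 (S↔G), site 20 (G↔C), site 23 (E↔H).
16 of the 23 sites match, so the percent identity is 16/23 × 100 = 69.57%.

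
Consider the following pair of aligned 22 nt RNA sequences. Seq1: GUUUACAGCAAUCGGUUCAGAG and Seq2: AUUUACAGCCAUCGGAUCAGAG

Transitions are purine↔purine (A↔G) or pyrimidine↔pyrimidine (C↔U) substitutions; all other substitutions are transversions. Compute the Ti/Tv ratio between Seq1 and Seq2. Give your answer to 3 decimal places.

The sequences differ at positions 1 (G/A, transition), 10 (A/C, transversion), 16 (U/A, transversion).
Of the 3 differences, 1 transition and 2 transversions, so Ti/Tv = 1/2 = 0.500.

0.500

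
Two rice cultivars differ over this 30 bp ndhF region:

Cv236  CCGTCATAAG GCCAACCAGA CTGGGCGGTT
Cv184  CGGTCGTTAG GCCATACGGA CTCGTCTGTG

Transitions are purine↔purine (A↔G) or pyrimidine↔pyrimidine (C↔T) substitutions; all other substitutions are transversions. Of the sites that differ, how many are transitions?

2

The sequences differ at positions 2 (C/G, transversion), 6 (A/G, transition), 8 (A/T, transversion), 15 (A/T, transversion), 16 (C/A, transversion), 18 (A/G, transition), 23 (G/C, transversion), 25 (G/T, transversion), 27 (G/T, transversion), 30 (T/G, transversion).
Of the 10 differences, 2 transitions and 8 transversions, so the answer is 2.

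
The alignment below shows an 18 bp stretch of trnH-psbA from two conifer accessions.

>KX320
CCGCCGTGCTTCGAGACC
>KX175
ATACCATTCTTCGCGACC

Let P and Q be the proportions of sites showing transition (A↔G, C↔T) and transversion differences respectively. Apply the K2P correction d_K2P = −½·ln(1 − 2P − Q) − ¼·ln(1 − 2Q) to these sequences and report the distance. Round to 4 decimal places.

Mismatches occur at site 1 (C/A, transversion), site 2 (C/T, transition), site 3 (G/A, transition), site 6 (G/A, transition), site 8 (G/T, transversion), site 14 (A/C, transversion).
Of the 6 differences, 3 transitions and 3 transversions over 18 sites: P = 3/18 = 0.166667, Q = 3/18 = 0.166667.
d = −0.5·ln(0.499999) − 0.25·ln(0.666666) = −0.5·(-0.693149) − 0.25·(-0.405466) = 0.4479.

0.4479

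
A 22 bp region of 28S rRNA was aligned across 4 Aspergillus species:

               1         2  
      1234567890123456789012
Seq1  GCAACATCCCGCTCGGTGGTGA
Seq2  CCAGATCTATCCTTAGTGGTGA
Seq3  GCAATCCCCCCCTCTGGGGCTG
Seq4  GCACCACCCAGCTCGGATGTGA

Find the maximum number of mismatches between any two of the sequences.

13

Pairwise Hamming distances:
  Seq1 vs Seq2: 11
  Seq1 vs Seq3: 9
  Seq1 vs Seq4: 5
  Seq2 vs Seq3: 13
  Seq2 vs Seq4: 12
  Seq3 vs Seq4: 11
The largest is 13, between Seq2 and Seq3.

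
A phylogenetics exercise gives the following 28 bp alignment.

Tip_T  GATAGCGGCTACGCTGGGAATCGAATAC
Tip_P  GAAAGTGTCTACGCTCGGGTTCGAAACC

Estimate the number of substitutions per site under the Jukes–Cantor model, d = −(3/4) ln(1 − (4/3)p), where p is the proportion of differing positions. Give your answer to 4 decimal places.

The sequences differ at positions 3 (T/A), 6 (C/T), 8 (G/T), 16 (G/C), 19 (A/G), 20 (A/T), 26 (T/A), 27 (A/C).
p = 8/28 = 0.285714.
d = −0.75 · ln(1 − (4/3)·0.285714) = −0.75 · ln(0.619048) = −0.75 · (-0.479572) = 0.3597.

0.3597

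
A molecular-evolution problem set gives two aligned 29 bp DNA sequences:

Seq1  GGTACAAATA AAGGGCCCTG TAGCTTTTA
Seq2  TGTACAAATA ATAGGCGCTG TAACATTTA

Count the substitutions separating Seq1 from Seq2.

6

Differing sites — 1:G/T; 12:A/T; 13:G/A; 17:C/G; 23:G/A; 25:T/A.
That gives 6 mismatches out of 29 aligned sites, so the Hamming distance is 6.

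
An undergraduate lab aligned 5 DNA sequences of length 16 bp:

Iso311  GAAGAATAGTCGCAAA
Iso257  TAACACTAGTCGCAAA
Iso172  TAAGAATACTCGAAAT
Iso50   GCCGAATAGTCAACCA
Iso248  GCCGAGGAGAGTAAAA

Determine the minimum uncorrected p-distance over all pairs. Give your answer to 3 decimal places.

Pairwise Hamming distances:
  Iso311 vs Iso257: 3
  Iso311 vs Iso172: 4
  Iso311 vs Iso50: 6
  Iso311 vs Iso248: 8
  Iso257 vs Iso172: 5
  Iso257 vs Iso50: 9
  Iso257 vs Iso248: 10
  Iso172 vs Iso50: 8
  Iso172 vs Iso248: 10
  Iso50 vs Iso248: 7
The smallest is 3 mismatches, between Iso311 and Iso257; p = 3/16 = 0.188.

0.188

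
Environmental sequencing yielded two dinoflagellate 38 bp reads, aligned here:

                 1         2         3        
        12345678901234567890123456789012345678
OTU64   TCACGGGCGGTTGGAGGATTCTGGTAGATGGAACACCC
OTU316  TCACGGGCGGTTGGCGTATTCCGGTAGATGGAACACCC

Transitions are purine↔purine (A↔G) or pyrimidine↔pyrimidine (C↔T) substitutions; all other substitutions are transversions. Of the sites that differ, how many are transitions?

1

The sequences differ at positions 15 (A/C, transversion), 17 (G/T, transversion), 22 (T/C, transition).
Of the 3 differences, 1 transition and 2 transversions, so the answer is 1.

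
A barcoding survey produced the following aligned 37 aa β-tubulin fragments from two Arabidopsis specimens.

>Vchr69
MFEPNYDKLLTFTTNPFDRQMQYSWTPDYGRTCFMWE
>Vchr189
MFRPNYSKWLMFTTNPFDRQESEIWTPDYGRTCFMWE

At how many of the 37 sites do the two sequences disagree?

Mismatches occur at site 3 (E→R), site 7 (D→S), site 9 (L→W), site 11 (T→M), site 21 (M→E), site 22 (Q→S), site 23 (Y→E), site 24 (S→I).
That gives 8 mismatches out of 37 aligned sites, so the Hamming distance is 8.

8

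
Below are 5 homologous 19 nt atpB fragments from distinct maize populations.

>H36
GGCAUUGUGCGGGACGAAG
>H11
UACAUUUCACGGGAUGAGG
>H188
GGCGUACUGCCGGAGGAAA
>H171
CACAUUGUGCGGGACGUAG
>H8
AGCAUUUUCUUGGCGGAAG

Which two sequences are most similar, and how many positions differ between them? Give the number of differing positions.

3

Pairwise Hamming distances:
  H36 vs H11: 7
  H36 vs H188: 6
  H36 vs H171: 3
  H36 vs H8: 7
  H11 vs H188: 11
  H11 vs H171: 7
  H11 vs H8: 9
  H188 vs H171: 9
  H188 vs H8: 9
  H171 vs H8: 9
The smallest is 3, between H36 and H171.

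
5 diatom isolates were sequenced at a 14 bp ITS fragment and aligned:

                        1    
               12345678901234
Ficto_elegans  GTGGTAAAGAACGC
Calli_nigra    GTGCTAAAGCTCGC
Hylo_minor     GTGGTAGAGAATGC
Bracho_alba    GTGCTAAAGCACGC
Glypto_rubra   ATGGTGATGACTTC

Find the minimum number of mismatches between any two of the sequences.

Pairwise Hamming distances:
  Ficto_elegans vs Calli_nigra: 3
  Ficto_elegans vs Hylo_minor: 2
  Ficto_elegans vs Bracho_alba: 2
  Ficto_elegans vs Glypto_rubra: 6
  Calli_nigra vs Hylo_minor: 5
  Calli_nigra vs Bracho_alba: 1
  Calli_nigra vs Glypto_rubra: 8
  Hylo_minor vs Bracho_alba: 4
  Hylo_minor vs Glypto_rubra: 6
  Bracho_alba vs Glypto_rubra: 8
The smallest is 1, between Calli_nigra and Bracho_alba.

1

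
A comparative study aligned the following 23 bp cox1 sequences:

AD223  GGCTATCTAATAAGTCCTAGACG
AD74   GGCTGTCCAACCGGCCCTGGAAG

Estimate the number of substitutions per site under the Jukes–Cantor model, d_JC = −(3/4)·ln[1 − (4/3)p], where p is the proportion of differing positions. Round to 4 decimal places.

The sequences differ at positions 5 (A/G), 8 (T/C), 11 (T/C), 12 (A/C), 13 (A/G), 15 (T/C), 19 (A/G), 22 (C/A).
p = 8/23 = 0.347826.
d = −0.75 · ln(1 − (4/3)·0.347826) = −0.75 · ln(0.536232) = −0.75 · (-0.623188) = 0.4674.

0.4674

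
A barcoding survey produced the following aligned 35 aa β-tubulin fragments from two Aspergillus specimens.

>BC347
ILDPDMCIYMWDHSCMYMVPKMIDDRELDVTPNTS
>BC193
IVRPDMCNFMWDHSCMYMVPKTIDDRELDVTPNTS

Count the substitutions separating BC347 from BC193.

Differing sites — 2:L/V; 3:D/R; 8:I/N; 9:Y/F; 22:M/T.
That gives 5 mismatches out of 35 aligned sites, so the Hamming distance is 5.

5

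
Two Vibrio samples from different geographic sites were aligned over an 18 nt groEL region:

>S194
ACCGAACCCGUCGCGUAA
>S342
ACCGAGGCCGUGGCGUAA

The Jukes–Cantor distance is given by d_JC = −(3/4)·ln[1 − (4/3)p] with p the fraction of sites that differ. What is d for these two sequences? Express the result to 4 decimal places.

0.1885

Mismatches occur at site 6 (A→G), site 7 (C→G), site 12 (C→G).
p = 3/18 = 0.166667.
d = −0.75 · ln(1 − (4/3)·0.166667) = −0.75 · ln(0.777777) = −0.75 · (-0.251315) = 0.1885.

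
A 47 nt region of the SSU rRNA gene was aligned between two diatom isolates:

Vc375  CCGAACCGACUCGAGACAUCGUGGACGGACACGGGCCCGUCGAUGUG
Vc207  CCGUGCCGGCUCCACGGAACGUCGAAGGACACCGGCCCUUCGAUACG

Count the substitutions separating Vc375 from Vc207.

14

The sequences differ at positions 4 (A/U), 5 (A/G), 9 (A/G), 13 (G/C), 15 (G/C), 16 (A/G), 17 (C/G), 19 (U/A), 23 (G/C), 26 (C/A), 33 (G/C), 39 (G/U), 45 (G/A), 46 (U/C).
That gives 14 mismatches out of 47 aligned sites, so the Hamming distance is 14.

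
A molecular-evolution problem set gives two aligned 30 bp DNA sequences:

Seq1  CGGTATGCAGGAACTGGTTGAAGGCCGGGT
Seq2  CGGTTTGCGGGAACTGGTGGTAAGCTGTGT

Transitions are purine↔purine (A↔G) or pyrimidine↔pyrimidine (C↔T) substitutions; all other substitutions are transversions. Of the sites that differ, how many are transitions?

3

The sequences differ at positions 5 (A/T, transversion), 9 (A/G, transition), 19 (T/G, transversion), 21 (A/T, transversion), 23 (G/A, transition), 26 (C/T, transition), 28 (G/T, transversion).
Of the 7 differences, 3 transitions and 4 transversions, so the answer is 3.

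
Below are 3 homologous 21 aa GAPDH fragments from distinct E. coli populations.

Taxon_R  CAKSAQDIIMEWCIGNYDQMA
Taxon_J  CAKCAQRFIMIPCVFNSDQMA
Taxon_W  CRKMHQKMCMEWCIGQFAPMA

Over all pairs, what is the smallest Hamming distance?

8

Pairwise Hamming distances:
  Taxon_R vs Taxon_J: 8
  Taxon_R vs Taxon_W: 10
  Taxon_J vs Taxon_W: 14
The smallest is 8, between Taxon_R and Taxon_J.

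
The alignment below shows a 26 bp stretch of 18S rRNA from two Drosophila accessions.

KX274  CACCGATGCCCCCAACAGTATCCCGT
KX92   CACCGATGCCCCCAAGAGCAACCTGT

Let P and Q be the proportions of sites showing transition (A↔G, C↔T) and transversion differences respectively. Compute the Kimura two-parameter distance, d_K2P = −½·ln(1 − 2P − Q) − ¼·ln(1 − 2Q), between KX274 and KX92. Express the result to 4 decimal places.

The sequences differ at positions 16 (C/G, transversion), 19 (T/C, transition), 21 (T/A, transversion), 24 (C/T, transition).
Of the 4 differences, 2 transitions and 2 transversions over 26 sites: P = 2/26 = 0.076923, Q = 2/26 = 0.076923.
d = −0.5·ln(0.769231) − 0.25·ln(0.846154) = −0.5·(-0.262364) − 0.25·(-0.167054) = 0.1729.

0.1729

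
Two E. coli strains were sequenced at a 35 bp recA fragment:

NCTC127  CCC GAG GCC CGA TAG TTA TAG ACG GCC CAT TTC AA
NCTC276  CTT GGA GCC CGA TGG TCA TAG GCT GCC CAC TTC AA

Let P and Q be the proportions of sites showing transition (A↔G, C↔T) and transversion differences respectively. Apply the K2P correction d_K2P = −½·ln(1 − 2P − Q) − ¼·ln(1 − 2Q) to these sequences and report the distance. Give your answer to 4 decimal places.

0.3472

The sequences differ at positions 2 (C/T, transition), 3 (C/T, transition), 5 (A/G, transition), 6 (G/A, transition), 14 (A/G, transition), 17 (T/C, transition), 22 (A/G, transition), 24 (G/T, transversion), 30 (T/C, transition).
Of the 9 differences, 8 transitions and 1 transversion over 35 sites: P = 8/35 = 0.228571, Q = 1/35 = 0.028571.
d = −0.5·ln(0.514287) − 0.25·ln(0.942858) = −0.5·(-0.664974) − 0.25·(-0.058840) = 0.3472.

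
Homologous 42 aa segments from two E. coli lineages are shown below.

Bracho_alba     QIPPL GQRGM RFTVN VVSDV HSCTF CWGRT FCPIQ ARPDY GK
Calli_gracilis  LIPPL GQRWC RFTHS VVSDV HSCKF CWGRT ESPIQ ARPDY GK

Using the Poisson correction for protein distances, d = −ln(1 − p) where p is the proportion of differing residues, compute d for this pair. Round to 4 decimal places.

0.2113

The sequences differ at positions 1 (Q/L), 9 (G/W), 10 (M/C), 14 (V/H), 15 (N/S), 24 (T/K), 31 (F/E), 32 (C/S).
p = 8/42 = 0.190476.
d = −ln(1 − 0.190476) = −ln(0.809524) = 0.2113.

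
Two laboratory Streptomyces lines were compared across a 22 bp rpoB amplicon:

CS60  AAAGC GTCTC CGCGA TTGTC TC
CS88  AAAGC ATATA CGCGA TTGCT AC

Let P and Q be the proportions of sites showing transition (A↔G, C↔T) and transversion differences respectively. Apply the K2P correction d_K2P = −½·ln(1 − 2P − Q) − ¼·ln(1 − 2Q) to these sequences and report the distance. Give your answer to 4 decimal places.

Differing sites — 6:G/A (Ti); 8:C/A (Tv); 10:C/A (Tv); 19:T/C (Ti); 20:C/T (Ti); 21:T/A (Tv).
Of the 6 differences, 3 transitions and 3 transversions over 22 sites: P = 3/22 = 0.136364, Q = 3/22 = 0.136364.
d = −0.5·ln(0.590908) − 0.25·ln(0.727272) = −0.5·(-0.526095) − 0.25·(-0.318455) = 0.3427.

0.3427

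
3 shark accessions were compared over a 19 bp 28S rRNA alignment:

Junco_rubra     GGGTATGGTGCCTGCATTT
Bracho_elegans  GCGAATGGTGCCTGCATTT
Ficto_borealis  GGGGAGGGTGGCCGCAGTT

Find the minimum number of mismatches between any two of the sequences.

Pairwise Hamming distances:
  Junco_rubra vs Bracho_elegans: 2
  Junco_rubra vs Ficto_borealis: 5
  Bracho_elegans vs Ficto_borealis: 6
The smallest is 2, between Junco_rubra and Bracho_elegans.

2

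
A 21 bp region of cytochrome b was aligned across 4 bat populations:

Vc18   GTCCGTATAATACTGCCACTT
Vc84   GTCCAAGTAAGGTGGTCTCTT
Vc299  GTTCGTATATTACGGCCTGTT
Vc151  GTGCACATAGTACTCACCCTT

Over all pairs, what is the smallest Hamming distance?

Pairwise Hamming distances:
  Vc18 vs Vc84: 9
  Vc18 vs Vc299: 5
  Vc18 vs Vc151: 7
  Vc84 vs Vc299: 10
  Vc84 vs Vc151: 11
  Vc299 vs Vc151: 9
The smallest is 5, between Vc18 and Vc299.

5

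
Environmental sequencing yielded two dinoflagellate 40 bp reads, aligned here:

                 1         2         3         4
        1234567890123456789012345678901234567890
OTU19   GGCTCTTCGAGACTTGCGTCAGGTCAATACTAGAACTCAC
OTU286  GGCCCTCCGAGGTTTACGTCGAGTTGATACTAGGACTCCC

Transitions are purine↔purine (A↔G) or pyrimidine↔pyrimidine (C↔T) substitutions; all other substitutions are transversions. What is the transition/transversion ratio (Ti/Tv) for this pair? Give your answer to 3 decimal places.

The sequences differ at positions 4 (T/C, transition), 7 (T/C, transition), 12 (A/G, transition), 13 (C/T, transition), 16 (G/A, transition), 21 (A/G, transition), 22 (G/A, transition), 25 (C/T, transition), 26 (A/G, transition), 34 (A/G, transition), 39 (A/C, transversion).
Of the 11 differences, 10 transitions and 1 transversion, so Ti/Tv = 10/1 = 10.000.

10.000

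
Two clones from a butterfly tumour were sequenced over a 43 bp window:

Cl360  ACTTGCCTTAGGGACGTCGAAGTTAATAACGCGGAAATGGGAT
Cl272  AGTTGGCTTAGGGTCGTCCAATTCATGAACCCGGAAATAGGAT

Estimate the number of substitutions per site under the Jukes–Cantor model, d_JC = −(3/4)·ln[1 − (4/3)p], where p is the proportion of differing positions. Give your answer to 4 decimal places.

Mismatches occur at site 2 (C→G), site 6 (C→G), site 14 (A→T), site 19 (G→C), site 22 (G→T), site 24 (T→C), site 26 (A→T), site 27 (T→G), site 31 (G→C), site 39 (G→A).
p = 10/43 = 0.232558.
d = −0.75 · ln(1 − (4/3)·0.232558) = −0.75 · ln(0.689923) = −0.75 · (-0.371175) = 0.2784.

0.2784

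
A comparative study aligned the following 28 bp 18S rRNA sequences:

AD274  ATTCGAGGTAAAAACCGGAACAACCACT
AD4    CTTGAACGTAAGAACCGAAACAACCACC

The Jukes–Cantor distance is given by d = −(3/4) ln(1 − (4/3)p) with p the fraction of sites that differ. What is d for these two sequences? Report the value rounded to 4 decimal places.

0.3041

The sequences differ at positions 1 (A/C), 4 (C/G), 5 (G/A), 7 (G/C), 12 (A/G), 18 (G/A), 28 (T/C).
p = 7/28 = 0.250000.
d = −0.75 · ln(1 − (4/3)·0.250000) = −0.75 · ln(0.666667) = −0.75 · (-0.405465) = 0.3041.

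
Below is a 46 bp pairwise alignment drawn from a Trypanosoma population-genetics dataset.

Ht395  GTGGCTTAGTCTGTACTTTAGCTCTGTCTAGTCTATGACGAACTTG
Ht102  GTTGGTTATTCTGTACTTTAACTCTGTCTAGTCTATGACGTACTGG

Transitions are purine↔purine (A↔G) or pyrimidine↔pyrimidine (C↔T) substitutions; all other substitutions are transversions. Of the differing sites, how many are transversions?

Mismatches occur at site 3 (G↔T, transversion), site 5 (C↔G, transversion), site 9 (G↔T, transversion), site 21 (G↔A, transition), site 41 (A↔T, transversion), site 45 (T↔G, transversion).
Of the 6 differences, 1 transition and 5 transversions, so the answer is 5.

5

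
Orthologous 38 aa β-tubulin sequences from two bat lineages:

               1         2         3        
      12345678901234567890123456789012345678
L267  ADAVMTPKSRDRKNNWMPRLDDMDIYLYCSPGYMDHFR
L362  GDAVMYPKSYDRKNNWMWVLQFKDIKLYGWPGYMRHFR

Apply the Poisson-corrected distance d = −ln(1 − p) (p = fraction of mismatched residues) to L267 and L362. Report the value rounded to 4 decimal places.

Differing sites — 1:A/G; 6:T/Y; 10:R/Y; 18:P/W; 19:R/V; 21:D/Q; 22:D/F; 23:M/K; 26:Y/K; 29:C/G; 30:S/W; 35:D/R.
p = 12/38 = 0.315789.
d = −ln(1 − 0.315789) = −ln(0.684211) = 0.3795.

0.3795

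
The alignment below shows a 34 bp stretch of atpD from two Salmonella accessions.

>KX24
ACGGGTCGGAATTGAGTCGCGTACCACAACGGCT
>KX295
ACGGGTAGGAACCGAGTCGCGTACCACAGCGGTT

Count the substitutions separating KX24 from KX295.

5

The sequences differ at positions 7 (C/A), 12 (T/C), 13 (T/C), 29 (A/G), 33 (C/T).
That gives 5 mismatches out of 34 aligned sites, so the Hamming distance is 5.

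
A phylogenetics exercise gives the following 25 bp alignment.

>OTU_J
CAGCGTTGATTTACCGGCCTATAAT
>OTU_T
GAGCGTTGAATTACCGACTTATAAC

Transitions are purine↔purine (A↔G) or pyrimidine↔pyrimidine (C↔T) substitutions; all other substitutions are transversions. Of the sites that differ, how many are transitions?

The sequences differ at positions 1 (C/G, transversion), 10 (T/A, transversion), 17 (G/A, transition), 19 (C/T, transition), 25 (T/C, transition).
Of the 5 differences, 3 transitions and 2 transversions, so the answer is 3.

3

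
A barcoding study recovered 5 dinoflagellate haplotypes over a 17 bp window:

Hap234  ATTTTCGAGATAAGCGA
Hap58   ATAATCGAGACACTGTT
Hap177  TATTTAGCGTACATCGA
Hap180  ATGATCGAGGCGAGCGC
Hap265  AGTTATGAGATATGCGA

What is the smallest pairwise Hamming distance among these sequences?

4

Pairwise Hamming distances:
  Hap234 vs Hap58: 8
  Hap234 vs Hap177: 8
  Hap234 vs Hap180: 6
  Hap234 vs Hap265: 4
  Hap58 vs Hap177: 13
  Hap58 vs Hap180: 8
  Hap58 vs Hap265: 11
  Hap177 vs Hap180: 11
  Hap177 vs Hap265: 10
  Hap180 vs Hap265: 10
The smallest is 4, between Hap234 and Hap265.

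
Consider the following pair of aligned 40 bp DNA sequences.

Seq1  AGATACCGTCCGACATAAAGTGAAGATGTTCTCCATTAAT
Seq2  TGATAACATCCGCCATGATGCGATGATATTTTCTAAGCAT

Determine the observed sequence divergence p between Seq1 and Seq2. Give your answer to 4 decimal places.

0.3500

Differing sites — 1:A/T; 6:C/A; 8:G/A; 13:A/C; 17:A/G; 19:A/T; 21:T/C; 24:A/T; 28:G/A; 31:C/T; 34:C/T; 36:T/A; 37:T/G; 38:A/C.
There are 14 differences over 40 sites, so p = 14/40 = 0.3500.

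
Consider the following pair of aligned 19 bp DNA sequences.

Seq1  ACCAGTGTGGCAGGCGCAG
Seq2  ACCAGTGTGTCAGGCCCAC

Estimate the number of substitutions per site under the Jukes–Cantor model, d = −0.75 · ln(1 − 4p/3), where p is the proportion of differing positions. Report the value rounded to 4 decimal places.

0.1773

Differing sites — 10:G/T; 16:G/C; 19:G/C.
p = 3/19 = 0.157895.
d = −0.75 · ln(1 − (4/3)·0.157895) = −0.75 · ln(0.789473) = −0.75 · (-0.236390) = 0.1773.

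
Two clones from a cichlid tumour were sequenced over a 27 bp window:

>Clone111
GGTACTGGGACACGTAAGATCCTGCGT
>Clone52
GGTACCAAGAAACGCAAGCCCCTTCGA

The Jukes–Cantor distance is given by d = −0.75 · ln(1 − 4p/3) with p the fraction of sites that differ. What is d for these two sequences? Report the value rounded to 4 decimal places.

0.4408

The sequences differ at positions 6 (T/C), 7 (G/A), 8 (G/A), 11 (C/A), 15 (T/C), 19 (A/C), 20 (T/C), 24 (G/T), 27 (T/A).
p = 9/27 = 0.333333.
d = −0.75 · ln(1 − (4/3)·0.333333) = −0.75 · ln(0.555556) = −0.75 · (-0.587786) = 0.4408.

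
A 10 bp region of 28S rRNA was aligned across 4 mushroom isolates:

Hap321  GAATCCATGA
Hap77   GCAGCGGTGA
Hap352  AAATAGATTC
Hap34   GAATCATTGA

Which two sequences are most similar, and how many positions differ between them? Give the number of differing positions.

2

Pairwise Hamming distances:
  Hap321 vs Hap77: 4
  Hap321 vs Hap352: 5
  Hap321 vs Hap34: 2
  Hap77 vs Hap352: 7
  Hap77 vs Hap34: 4
  Hap352 vs Hap34: 6
The smallest is 2, between Hap321 and Hap34.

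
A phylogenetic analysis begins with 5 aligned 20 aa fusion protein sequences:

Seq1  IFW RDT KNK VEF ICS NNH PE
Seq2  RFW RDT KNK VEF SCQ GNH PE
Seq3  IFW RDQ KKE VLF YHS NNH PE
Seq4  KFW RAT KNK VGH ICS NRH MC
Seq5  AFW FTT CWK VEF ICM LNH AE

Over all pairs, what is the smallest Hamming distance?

Pairwise Hamming distances:
  Seq1 vs Seq2: 4
  Seq1 vs Seq3: 6
  Seq1 vs Seq4: 7
  Seq1 vs Seq5: 8
  Seq2 vs Seq3: 9
  Seq2 vs Seq4: 10
  Seq2 vs Seq5: 9
  Seq3 vs Seq4: 12
  Seq3 vs Seq5: 13
  Seq4 vs Seq5: 12
The smallest is 4, between Seq1 and Seq2.

4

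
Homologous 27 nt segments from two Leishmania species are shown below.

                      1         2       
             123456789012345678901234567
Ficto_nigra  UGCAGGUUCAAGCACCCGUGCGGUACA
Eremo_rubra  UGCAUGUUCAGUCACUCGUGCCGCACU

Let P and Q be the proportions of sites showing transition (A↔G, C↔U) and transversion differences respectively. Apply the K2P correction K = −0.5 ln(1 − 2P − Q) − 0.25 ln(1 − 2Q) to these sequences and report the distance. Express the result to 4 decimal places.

0.3192

Mismatches occur at site 5 (G↔U, transversion), site 11 (A↔G, transition), site 12 (G↔U, transversion), site 16 (C↔U, transition), site 22 (G↔C, transversion), site 24 (U↔C, transition), site 27 (A↔U, transversion).
Of the 7 differences, 3 transitions and 4 transversions over 27 sites: P = 3/27 = 0.111111, Q = 4/27 = 0.148148.
d = −0.5·ln(0.629630) − 0.25·ln(0.703704) = −0.5·(-0.462623) − 0.25·(-0.351397) = 0.3192.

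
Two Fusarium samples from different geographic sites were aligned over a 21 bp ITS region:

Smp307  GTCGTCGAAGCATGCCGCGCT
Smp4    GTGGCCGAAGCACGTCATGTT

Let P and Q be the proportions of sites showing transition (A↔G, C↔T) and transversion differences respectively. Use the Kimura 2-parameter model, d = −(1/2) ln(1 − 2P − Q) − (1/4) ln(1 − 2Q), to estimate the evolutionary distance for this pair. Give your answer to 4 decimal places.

0.5076

The sequences differ at positions 3 (C/G, transversion), 5 (T/C, transition), 13 (T/C, transition), 15 (C/T, transition), 17 (G/A, transition), 18 (C/T, transition), 20 (C/T, transition).
Of the 7 differences, 6 transitions and 1 transversion over 21 sites: P = 6/21 = 0.285714, Q = 1/21 = 0.047619.
d = −0.5·ln(0.380953) − 0.25·ln(0.904762) = −0.5·(-0.965079) − 0.25·(-0.100083) = 0.5076.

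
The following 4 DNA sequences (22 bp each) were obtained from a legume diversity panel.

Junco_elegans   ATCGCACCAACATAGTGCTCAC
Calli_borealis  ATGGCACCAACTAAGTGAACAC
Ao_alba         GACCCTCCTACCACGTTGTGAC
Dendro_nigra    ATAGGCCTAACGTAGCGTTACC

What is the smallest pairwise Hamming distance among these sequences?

5

Pairwise Hamming distances:
  Junco_elegans vs Calli_borealis: 5
  Junco_elegans vs Ao_alba: 11
  Junco_elegans vs Dendro_nigra: 9
  Calli_borealis vs Ao_alba: 12
  Calli_borealis vs Dendro_nigra: 11
  Ao_alba vs Dendro_nigra: 16
The smallest is 5, between Junco_elegans and Calli_borealis.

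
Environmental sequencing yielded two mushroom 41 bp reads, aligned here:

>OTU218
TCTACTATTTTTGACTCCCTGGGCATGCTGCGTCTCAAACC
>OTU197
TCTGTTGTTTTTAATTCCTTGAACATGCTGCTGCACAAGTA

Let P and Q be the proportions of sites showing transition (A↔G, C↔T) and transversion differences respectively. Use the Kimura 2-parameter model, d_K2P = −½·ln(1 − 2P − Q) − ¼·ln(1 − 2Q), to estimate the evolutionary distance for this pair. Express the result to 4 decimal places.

0.4944

Mismatches occur at site 4 (A→G, transition), site 5 (C→T, transition), site 7 (A→G, transition), site 13 (G→A, transition), site 15 (C→T, transition), site 19 (C→T, transition), site 22 (G→A, transition), site 23 (G→A, transition), site 32 (G→T, transversion), site 33 (T→G, transversion), site 35 (T→A, transversion), site 39 (A→G, transition), site 40 (C→T, transition), site 41 (C→A, transversion).
Of the 14 differences, 10 transitions and 4 transversions over 41 sites: P = 10/41 = 0.243902, Q = 4/41 = 0.097561.
d = −0.5·ln(0.414635) − 0.25·ln(0.804878) = −0.5·(-0.880357) − 0.25·(-0.217065) = 0.4944.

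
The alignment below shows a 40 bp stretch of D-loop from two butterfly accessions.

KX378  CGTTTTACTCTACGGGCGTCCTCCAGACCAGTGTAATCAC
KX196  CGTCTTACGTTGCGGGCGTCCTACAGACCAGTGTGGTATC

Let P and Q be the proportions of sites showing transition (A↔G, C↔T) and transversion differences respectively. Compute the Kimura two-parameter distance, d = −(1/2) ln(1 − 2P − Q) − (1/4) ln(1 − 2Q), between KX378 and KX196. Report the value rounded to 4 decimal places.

0.2712

Mismatches occur at site 4 (T↔C, transition), site 9 (T↔G, transversion), site 10 (C↔T, transition), site 12 (A↔G, transition), site 23 (C↔A, transversion), site 35 (A↔G, transition), site 36 (A↔G, transition), site 38 (C↔A, transversion), site 39 (A↔T, transversion).
Of the 9 differences, 5 transitions and 4 transversions over 40 sites: P = 5/40 = 0.125000, Q = 4/40 = 0.100000.
d = −0.5·ln(0.650000) − 0.25·ln(0.800000) = −0.5·(-0.430783) − 0.25·(-0.223144) = 0.2712.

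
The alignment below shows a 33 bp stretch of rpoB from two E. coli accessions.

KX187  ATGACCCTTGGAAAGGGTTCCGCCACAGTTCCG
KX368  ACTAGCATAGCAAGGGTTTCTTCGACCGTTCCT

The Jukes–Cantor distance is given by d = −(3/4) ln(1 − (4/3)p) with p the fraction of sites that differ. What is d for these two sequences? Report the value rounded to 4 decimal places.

The sequences differ at positions 2 (T/C), 3 (G/T), 5 (C/G), 7 (C/A), 9 (T/A), 11 (G/C), 14 (A/G), 17 (G/T), 21 (C/T), 22 (G/T), 24 (C/G), 27 (A/C), 33 (G/T).
p = 13/33 = 0.393939.
d = −0.75 · ln(1 − (4/3)·0.393939) = −0.75 · ln(0.474748) = −0.75 · (-0.744971) = 0.5587.

0.5587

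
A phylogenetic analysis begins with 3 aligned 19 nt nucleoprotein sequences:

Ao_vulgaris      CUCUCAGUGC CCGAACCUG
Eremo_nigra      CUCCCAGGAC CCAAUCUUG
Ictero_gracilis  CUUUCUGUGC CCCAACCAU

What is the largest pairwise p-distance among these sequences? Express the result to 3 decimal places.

0.526

Pairwise Hamming distances:
  Ao_vulgaris vs Eremo_nigra: 6
  Ao_vulgaris vs Ictero_gracilis: 5
  Eremo_nigra vs Ictero_gracilis: 10
The largest is 10 mismatches, between Eremo_nigra and Ictero_gracilis; p = 10/19 = 0.526.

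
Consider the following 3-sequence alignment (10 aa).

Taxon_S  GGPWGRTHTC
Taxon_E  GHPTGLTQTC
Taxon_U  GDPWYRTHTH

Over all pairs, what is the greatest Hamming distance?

6

Pairwise Hamming distances:
  Taxon_S vs Taxon_E: 4
  Taxon_S vs Taxon_U: 3
  Taxon_E vs Taxon_U: 6
The largest is 6, between Taxon_E and Taxon_U.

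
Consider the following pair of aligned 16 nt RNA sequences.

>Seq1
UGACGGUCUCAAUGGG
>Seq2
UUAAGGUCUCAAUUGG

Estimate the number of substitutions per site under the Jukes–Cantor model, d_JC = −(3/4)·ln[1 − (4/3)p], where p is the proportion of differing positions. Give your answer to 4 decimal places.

Mismatches occur at site 2 (G↔U), site 4 (C↔A), site 14 (G↔U).
p = 3/16 = 0.187500.
d = −0.75 · ln(1 − (4/3)·0.187500) = −0.75 · ln(0.750000) = −0.75 · (-0.287682) = 0.2158.

0.2158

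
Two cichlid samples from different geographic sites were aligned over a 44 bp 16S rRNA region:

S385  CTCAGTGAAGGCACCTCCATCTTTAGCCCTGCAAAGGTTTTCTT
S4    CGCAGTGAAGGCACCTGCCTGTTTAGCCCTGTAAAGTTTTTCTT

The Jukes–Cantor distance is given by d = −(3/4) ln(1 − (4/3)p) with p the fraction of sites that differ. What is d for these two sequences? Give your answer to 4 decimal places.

Differing sites — 2:T/G; 17:C/G; 19:A/C; 21:C/G; 32:C/T; 37:G/T.
p = 6/44 = 0.136364.
d = −0.75 · ln(1 − (4/3)·0.136364) = −0.75 · ln(0.818181) = −0.75 · (-0.200672) = 0.1505.

0.1505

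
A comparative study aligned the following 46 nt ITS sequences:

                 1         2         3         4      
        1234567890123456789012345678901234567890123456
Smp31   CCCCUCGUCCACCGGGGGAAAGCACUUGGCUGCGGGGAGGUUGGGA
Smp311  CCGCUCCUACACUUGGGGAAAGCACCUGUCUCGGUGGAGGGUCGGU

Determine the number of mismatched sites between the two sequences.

The sequences differ at positions 3 (C/G), 7 (G/C), 9 (C/A), 13 (C/U), 14 (G/U), 26 (U/C), 29 (G/U), 32 (G/C), 33 (C/G), 35 (G/U), 41 (U/G), 43 (G/C), 46 (A/U).
That gives 13 mismatches out of 46 aligned sites, so the Hamming distance is 13.

13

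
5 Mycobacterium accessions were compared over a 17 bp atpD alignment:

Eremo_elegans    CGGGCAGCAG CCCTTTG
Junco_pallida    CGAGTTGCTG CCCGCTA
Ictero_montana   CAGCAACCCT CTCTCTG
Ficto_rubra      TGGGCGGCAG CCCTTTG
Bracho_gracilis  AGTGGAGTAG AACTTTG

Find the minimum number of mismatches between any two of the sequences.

2

Pairwise Hamming distances:
  Eremo_elegans vs Junco_pallida: 7
  Eremo_elegans vs Ictero_montana: 8
  Eremo_elegans vs Ficto_rubra: 2
  Eremo_elegans vs Bracho_gracilis: 6
  Junco_pallida vs Ictero_montana: 11
  Junco_pallida vs Ficto_rubra: 8
  Junco_pallida vs Bracho_gracilis: 11
  Ictero_montana vs Ficto_rubra: 10
  Ictero_montana vs Bracho_gracilis: 12
  Ficto_rubra vs Bracho_gracilis: 7
The smallest is 2, between Eremo_elegans and Ficto_rubra.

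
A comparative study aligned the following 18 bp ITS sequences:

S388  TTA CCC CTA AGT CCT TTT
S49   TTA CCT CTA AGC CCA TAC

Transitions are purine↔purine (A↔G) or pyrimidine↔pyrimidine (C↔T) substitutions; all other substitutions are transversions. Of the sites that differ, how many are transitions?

3

Differing sites — 6:C/T (Ti); 12:T/C (Ti); 15:T/A (Tv); 17:T/A (Tv); 18:T/C (Ti).
Of the 5 differences, 3 transitions and 2 transversions, so the answer is 3.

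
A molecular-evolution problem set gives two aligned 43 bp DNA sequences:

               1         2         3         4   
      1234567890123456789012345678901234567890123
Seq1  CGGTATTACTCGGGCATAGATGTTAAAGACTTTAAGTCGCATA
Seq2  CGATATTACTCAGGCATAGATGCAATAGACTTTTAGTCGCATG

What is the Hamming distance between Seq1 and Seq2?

7

The sequences differ at positions 3 (G/A), 12 (G/A), 23 (T/C), 24 (T/A), 26 (A/T), 34 (A/T), 43 (A/G).
That gives 7 mismatches out of 43 aligned sites, so the Hamming distance is 7.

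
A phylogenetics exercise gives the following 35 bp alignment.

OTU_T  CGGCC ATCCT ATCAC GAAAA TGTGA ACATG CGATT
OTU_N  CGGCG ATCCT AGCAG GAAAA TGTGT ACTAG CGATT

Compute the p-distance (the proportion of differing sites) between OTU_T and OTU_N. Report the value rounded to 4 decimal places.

0.1714

Differing sites — 5:C/G; 12:T/G; 15:C/G; 25:A/T; 28:A/T; 29:T/A.
There are 6 differences over 35 sites, so p = 6/35 = 0.1714.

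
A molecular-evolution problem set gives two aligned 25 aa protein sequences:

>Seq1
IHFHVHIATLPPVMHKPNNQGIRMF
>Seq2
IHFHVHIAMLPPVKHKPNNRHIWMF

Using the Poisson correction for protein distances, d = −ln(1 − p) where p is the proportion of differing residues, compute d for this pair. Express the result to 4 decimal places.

Differing sites — 9:T/M; 14:M/K; 20:Q/R; 21:G/H; 23:R/W.
p = 5/25 = 0.200000.
d = −ln(1 − 0.200000) = −ln(0.800000) = 0.2231.

0.2231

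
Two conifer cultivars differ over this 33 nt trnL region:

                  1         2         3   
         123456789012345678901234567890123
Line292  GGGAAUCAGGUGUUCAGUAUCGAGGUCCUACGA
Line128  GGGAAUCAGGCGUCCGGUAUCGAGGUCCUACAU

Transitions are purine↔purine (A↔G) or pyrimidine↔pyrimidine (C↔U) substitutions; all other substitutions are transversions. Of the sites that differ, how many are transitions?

Mismatches occur at site 11 (U↔C, transition), site 14 (U↔C, transition), site 16 (A↔G, transition), site 32 (G↔A, transition), site 33 (A↔U, transversion).
Of the 5 differences, 4 transitions and 1 transversion, so the answer is 4.

4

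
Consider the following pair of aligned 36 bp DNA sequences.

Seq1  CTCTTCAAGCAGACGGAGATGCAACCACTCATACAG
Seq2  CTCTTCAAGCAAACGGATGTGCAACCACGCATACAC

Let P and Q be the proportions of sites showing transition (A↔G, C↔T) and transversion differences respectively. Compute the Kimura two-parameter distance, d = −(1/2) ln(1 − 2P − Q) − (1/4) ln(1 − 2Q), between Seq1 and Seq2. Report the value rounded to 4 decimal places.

0.1537

Differing sites — 12:G/A (Ti); 18:G/T (Tv); 19:A/G (Ti); 29:T/G (Tv); 36:G/C (Tv).
Of the 5 differences, 2 transitions and 3 transversions over 36 sites: P = 2/36 = 0.055556, Q = 3/36 = 0.083333.
d = −0.5·ln(0.805555) − 0.25·ln(0.833334) = −0.5·(-0.216224) − 0.25·(-0.182321) = 0.1537.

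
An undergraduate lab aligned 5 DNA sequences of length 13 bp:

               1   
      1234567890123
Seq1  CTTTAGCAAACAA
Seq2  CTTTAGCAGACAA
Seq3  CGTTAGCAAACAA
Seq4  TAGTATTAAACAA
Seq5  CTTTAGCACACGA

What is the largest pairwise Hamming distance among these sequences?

Pairwise Hamming distances:
  Seq1 vs Seq2: 1
  Seq1 vs Seq3: 1
  Seq1 vs Seq4: 5
  Seq1 vs Seq5: 2
  Seq2 vs Seq3: 2
  Seq2 vs Seq4: 6
  Seq2 vs Seq5: 2
  Seq3 vs Seq4: 5
  Seq3 vs Seq5: 3
  Seq4 vs Seq5: 7
The largest is 7, between Seq4 and Seq5.

7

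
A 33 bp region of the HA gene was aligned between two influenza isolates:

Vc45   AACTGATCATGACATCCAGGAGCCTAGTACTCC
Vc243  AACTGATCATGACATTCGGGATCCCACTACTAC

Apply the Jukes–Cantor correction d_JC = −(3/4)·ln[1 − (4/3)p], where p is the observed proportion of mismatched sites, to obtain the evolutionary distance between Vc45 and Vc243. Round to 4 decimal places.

Differing sites — 16:C/T; 18:A/G; 22:G/T; 25:T/C; 27:G/C; 32:C/A.
p = 6/33 = 0.181818.
d = −0.75 · ln(1 − (4/3)·0.181818) = −0.75 · ln(0.757576) = −0.75 · (-0.277631) = 0.2082.

0.2082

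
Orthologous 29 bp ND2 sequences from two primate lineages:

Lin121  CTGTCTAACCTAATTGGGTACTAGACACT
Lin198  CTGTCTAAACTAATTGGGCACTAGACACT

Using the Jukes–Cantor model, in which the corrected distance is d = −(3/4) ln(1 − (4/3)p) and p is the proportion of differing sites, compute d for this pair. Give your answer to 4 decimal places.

0.0723

Differing sites — 9:C/A; 19:T/C.
p = 2/29 = 0.068966.
d = −0.75 · ln(1 − (4/3)·0.068966) = −0.75 · ln(0.908045) = −0.75 · (-0.096461) = 0.0723.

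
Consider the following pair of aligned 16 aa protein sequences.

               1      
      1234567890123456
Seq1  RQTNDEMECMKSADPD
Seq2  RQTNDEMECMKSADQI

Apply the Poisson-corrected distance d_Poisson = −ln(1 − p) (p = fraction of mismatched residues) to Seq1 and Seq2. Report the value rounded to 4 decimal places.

The sequences differ at positions 15 (P/Q), 16 (D/I).
p = 2/16 = 0.125000.
d = −ln(1 − 0.125000) = −ln(0.875000) = 0.1335.

0.1335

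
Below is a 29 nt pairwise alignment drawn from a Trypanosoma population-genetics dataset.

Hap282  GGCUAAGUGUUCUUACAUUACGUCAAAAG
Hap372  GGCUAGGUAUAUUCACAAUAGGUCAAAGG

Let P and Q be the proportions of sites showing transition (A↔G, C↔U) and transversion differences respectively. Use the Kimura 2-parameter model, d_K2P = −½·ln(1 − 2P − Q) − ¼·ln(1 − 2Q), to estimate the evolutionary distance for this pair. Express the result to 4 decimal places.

0.3553

Mismatches occur at site 6 (A/G, transition), site 9 (G/A, transition), site 11 (U/A, transversion), site 12 (C/U, transition), site 14 (U/C, transition), site 18 (U/A, transversion), site 21 (C/G, transversion), site 28 (A/G, transition).
Of the 8 differences, 5 transitions and 3 transversions over 29 sites: P = 5/29 = 0.172414, Q = 3/29 = 0.103448.
d = −0.5·ln(0.551724) − 0.25·ln(0.793104) = −0.5·(-0.594707) − 0.25·(-0.231801) = 0.3553.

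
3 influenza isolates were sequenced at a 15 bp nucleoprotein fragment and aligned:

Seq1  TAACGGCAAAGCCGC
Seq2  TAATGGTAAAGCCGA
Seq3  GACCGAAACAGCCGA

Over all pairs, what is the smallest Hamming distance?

3

Pairwise Hamming distances:
  Seq1 vs Seq2: 3
  Seq1 vs Seq3: 6
  Seq2 vs Seq3: 6
The smallest is 3, between Seq1 and Seq2.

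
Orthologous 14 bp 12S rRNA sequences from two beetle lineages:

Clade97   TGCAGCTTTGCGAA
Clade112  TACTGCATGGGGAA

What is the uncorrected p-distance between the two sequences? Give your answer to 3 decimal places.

The sequences differ at positions 2 (G/A), 4 (A/T), 7 (T/A), 9 (T/G), 11 (C/G).
There are 5 differences over 14 sites, so p = 5/14 = 0.357.

0.357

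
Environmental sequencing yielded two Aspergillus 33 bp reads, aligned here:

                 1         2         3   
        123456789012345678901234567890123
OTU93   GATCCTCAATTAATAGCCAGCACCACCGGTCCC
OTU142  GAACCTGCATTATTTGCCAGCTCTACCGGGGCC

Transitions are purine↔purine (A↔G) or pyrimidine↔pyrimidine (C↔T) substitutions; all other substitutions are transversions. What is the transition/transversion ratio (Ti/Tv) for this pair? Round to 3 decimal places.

0.125

Differing sites — 3:T/A (Tv); 7:C/G (Tv); 8:A/C (Tv); 13:A/T (Tv); 15:A/T (Tv); 22:A/T (Tv); 24:C/T (Ti); 30:T/G (Tv); 31:C/G (Tv).
Of the 9 differences, 1 transition and 8 transversions, so Ti/Tv = 1/8 = 0.125.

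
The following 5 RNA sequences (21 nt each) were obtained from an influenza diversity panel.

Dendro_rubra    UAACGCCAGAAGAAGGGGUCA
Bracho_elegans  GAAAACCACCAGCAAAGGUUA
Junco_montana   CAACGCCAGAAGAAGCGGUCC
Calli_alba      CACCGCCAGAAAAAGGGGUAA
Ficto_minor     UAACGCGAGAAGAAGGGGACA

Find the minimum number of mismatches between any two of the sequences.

Pairwise Hamming distances:
  Dendro_rubra vs Bracho_elegans: 9
  Dendro_rubra vs Junco_montana: 3
  Dendro_rubra vs Calli_alba: 4
  Dendro_rubra vs Ficto_minor: 2
  Bracho_elegans vs Junco_montana: 10
  Bracho_elegans vs Calli_alba: 11
  Bracho_elegans vs Ficto_minor: 11
  Junco_montana vs Calli_alba: 5
  Junco_montana vs Ficto_minor: 5
  Calli_alba vs Ficto_minor: 6
The smallest is 2, between Dendro_rubra and Ficto_minor.

2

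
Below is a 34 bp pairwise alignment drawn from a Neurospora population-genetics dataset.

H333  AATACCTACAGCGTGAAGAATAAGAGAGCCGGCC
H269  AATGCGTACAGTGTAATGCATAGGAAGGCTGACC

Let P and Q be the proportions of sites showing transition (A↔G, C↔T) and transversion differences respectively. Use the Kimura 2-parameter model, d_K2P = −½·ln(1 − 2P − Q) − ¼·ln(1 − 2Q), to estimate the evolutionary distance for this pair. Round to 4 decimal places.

0.4577

Differing sites — 4:A/G (Ti); 6:C/G (Tv); 12:C/T (Ti); 15:G/A (Ti); 17:A/T (Tv); 19:A/C (Tv); 23:A/G (Ti); 26:G/A (Ti); 27:A/G (Ti); 30:C/T (Ti); 32:G/A (Ti).
Of the 11 differences, 8 transitions and 3 transversions over 34 sites: P = 8/34 = 0.235294, Q = 3/34 = 0.088235.
d = −0.5·ln(0.441177) − 0.25·ln(0.823530) = −0.5·(-0.818309) − 0.25·(-0.194155) = 0.4577.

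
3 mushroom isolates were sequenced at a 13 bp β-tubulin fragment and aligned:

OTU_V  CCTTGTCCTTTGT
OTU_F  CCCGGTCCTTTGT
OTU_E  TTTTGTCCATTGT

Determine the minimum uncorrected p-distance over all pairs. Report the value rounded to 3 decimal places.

Pairwise Hamming distances:
  OTU_V vs OTU_F: 2
  OTU_V vs OTU_E: 3
  OTU_F vs OTU_E: 5
The smallest is 2 mismatches, between OTU_V and OTU_F; p = 2/13 = 0.154.

0.154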